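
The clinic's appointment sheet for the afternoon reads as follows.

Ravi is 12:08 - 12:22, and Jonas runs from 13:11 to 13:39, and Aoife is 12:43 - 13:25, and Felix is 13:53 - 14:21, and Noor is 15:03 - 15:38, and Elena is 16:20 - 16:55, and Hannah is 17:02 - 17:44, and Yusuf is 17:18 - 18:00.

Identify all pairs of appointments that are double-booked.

Aoife & Jonas, Hannah & Yusuf

Sorted by start: Ravi, Aoife, Jonas, Felix, Noor, Elena, Hannah, Yusuf.
Aoife starts after Ravi ends — done with Ravi.
Jonas starts before Aoife ends → Aoife and Jonas overlap.
Felix starts after Aoife ends — done with Aoife.
Felix starts after Jonas ends — done with Jonas.
Noor starts after Felix ends — done with Felix.
Elena starts after Noor ends — done with Noor.
Hannah starts after Elena ends — done with Elena.
Yusuf starts before Hannah ends → Hannah and Yusuf overlap.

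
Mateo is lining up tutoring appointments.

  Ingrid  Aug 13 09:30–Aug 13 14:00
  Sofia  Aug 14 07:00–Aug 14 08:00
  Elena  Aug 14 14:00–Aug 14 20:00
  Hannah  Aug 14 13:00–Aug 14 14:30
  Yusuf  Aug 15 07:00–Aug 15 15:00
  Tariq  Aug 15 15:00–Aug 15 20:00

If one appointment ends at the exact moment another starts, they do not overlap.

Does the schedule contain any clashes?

Yes

Sorted by start: Ingrid, Sofia, Hannah, Elena, Yusuf, Tariq.
Sofia starts after Ingrid ends, so Ingrid has no further overlaps.
Hannah starts after Sofia ends, so Sofia has no further overlaps.
Elena starts before Hannah ends → Hannah and Elena overlap.
That's a conflict, so the schedule is not conflict-free.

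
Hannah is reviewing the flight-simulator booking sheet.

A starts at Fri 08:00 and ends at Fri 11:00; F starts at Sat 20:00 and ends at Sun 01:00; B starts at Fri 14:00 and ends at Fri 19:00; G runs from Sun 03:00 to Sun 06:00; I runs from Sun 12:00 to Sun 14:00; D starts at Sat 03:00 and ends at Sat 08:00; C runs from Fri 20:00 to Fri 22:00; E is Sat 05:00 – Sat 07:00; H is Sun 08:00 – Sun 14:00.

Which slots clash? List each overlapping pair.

D & E, H & I

Check each pair: they overlap iff neither finishes before the other starts.
Sorted by start: A, B, C, D, E, F, G, H, I.
B starts after A ends, so nothing later overlaps A either.
C starts after B ends, so nothing later overlaps B either.
D starts after C ends, so nothing later overlaps C either.
E starts before D ends → D and E overlap.
F starts after D ends, so nothing later overlaps D either.
F starts after E ends, so nothing later overlaps E either.
G starts after F ends, so nothing later overlaps F either.
H starts after G ends, so nothing later overlaps G either.
I starts before H ends → H and I overlap.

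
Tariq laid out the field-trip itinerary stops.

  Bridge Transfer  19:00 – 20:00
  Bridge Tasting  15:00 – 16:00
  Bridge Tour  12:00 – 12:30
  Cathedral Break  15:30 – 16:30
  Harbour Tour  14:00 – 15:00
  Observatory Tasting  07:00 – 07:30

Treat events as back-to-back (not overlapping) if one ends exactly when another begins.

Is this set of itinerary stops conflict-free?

No

Sorted by start: Observatory Tasting, Bridge Tour, Harbour Tour, Bridge Tasting, Cathedral Break, Bridge Transfer.
Bridge Tour starts after Observatory Tasting ends — done with Observatory Tasting.
Harbour Tour starts after Bridge Tour ends — done with Bridge Tour.
Bridge Tasting starts exactly when Harbour Tour ends (back-to-back, no overlap) — done with Harbour Tour.
Cathedral Break starts before Bridge Tasting ends → Bridge Tasting and Cathedral Break overlap.
That's a conflict, so the schedule is not conflict-free.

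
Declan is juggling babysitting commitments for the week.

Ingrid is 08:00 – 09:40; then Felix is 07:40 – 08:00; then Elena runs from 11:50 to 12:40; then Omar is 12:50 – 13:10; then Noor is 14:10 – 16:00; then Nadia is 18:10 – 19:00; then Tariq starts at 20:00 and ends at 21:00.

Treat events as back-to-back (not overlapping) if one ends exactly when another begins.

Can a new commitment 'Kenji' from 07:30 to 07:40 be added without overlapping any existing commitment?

Yes — the slot is free

Felix: starts 07:40 at or after Kenji ends 07:40 → clear.
Ingrid: starts 08:00 at or after Kenji ends 07:40 → clear.
Elena: starts 11:50 at or after Kenji ends 07:40 → clear.
Omar: starts 12:50 at or after Kenji ends 07:40 → clear.
Noor: starts 14:10 at or after Kenji ends 07:40 → clear.
Nadia: starts 18:10 at or after Kenji ends 07:40 → clear.
Tariq: starts 20:00 at or after Kenji ends 07:40 → clear.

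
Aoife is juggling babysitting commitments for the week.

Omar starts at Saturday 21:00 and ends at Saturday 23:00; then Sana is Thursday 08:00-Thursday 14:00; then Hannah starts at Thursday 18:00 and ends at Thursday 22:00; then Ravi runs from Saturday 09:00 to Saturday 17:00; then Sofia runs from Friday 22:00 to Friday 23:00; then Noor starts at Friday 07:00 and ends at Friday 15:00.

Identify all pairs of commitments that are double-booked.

Sorted by start: Sana, Hannah, Noor, Sofia, Ravi, Omar.
Hannah starts after Sana ends — done with Sana.
Noor starts after Hannah ends — done with Hannah.
Sofia starts after Noor ends — done with Noor.
Ravi starts after Sofia ends — done with Sofia.
Omar starts after Ravi ends.

none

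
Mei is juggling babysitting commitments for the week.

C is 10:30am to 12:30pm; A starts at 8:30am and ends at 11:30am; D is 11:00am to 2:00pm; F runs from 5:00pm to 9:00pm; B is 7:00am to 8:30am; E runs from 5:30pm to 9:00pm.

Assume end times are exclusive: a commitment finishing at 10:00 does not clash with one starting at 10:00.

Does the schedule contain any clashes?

Yes

Sorted by start: B, A, C, D, F, E.
A starts exactly when B ends (back-to-back, no overlap), so B has no further overlaps.
C starts before A ends → A and C overlap.
That's a conflict, so the schedule is not conflict-free.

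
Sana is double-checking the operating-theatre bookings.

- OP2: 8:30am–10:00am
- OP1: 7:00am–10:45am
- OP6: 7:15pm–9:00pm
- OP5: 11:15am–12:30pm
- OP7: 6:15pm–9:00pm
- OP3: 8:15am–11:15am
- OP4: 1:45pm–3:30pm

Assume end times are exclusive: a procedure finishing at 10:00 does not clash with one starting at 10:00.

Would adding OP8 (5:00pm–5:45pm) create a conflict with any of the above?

OP1: ends 10:45am at or before OP8 starts 5:00pm → clear.
OP3: ends 11:15am at or before OP8 starts 5:00pm → clear.
OP2: ends 10:00am at or before OP8 starts 5:00pm → clear.
OP5: ends 12:30pm at or before OP8 starts 5:00pm → clear.
OP4: ends 3:30pm at or before OP8 starts 5:00pm → clear.
OP7: starts 6:15pm at or after OP8 ends 5:45pm → clear.
OP6: starts 7:15pm at or after OP8 ends 5:45pm → clear.

No — it doesn't clash with anything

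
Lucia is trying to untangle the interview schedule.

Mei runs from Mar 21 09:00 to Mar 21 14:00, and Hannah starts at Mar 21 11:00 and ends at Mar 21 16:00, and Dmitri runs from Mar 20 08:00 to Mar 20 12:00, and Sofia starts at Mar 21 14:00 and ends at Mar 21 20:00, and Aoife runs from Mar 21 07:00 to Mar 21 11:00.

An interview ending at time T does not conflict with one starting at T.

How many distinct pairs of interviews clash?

3

Sorted by start: Dmitri, Aoife, Mei, Hannah, Sofia.
Aoife starts after Dmitri ends — done with Dmitri.
Mei starts before Aoife ends → Aoife and Mei overlap.
Hannah starts exactly when Aoife ends (back-to-back, no overlap) — done with Aoife.
Hannah starts before Mei ends → Mei and Hannah overlap.
Sofia starts exactly when Mei ends (back-to-back, no overlap).
Sofia starts before Hannah ends → Hannah and Sofia overlap.
Overlapping pairs: Aoife & Mei, Hannah & Mei, Hannah & Sofia — 3 in total.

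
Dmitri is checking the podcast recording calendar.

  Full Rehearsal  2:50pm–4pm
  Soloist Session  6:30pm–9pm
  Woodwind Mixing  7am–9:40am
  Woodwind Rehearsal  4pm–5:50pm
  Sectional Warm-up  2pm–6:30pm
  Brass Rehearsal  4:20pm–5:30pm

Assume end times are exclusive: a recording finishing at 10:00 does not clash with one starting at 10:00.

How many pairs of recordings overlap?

4

Sorted by start: Woodwind Mixing, Sectional Warm-up, Full Rehearsal, Woodwind Rehearsal, Brass Rehearsal, Soloist Session.
Sectional Warm-up starts after Woodwind Mixing ends — done with Woodwind Mixing.
Full Rehearsal starts before Sectional Warm-up ends → Sectional Warm-up and Full Rehearsal overlap.
Woodwind Rehearsal starts before Sectional Warm-up ends → Sectional Warm-up and Woodwind Rehearsal overlap.
Brass Rehearsal starts before Sectional Warm-up ends → Sectional Warm-up and Brass Rehearsal overlap.
Soloist Session starts exactly when Sectional Warm-up ends (back-to-back, no overlap).
Woodwind Rehearsal starts exactly when Full Rehearsal ends (back-to-back, no overlap) — done with Full Rehearsal.
Brass Rehearsal starts before Woodwind Rehearsal ends → Woodwind Rehearsal and Brass Rehearsal overlap.
Soloist Session starts after Woodwind Rehearsal ends.
Soloist Session starts after Brass Rehearsal ends.
Overlapping pairs: Brass Rehearsal & Sectional Warm-up, Brass Rehearsal & Woodwind Rehearsal, Full Rehearsal & Sectional Warm-up, Sectional Warm-up & Woodwind Rehearsal — 4 in total.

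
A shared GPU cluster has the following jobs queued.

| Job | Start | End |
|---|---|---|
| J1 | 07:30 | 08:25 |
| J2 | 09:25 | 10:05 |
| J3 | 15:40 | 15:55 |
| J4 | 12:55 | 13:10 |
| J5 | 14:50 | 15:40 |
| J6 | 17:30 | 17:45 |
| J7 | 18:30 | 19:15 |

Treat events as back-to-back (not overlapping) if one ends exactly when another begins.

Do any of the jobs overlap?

No

Sorted by start: J1, J2, J4, J5, J3, J6, J7.
J2 starts after J1 ends, so nothing later overlaps J1 either.
J4 starts after J2 ends, so nothing later overlaps J2 either.
J5 starts after J4 ends, so nothing later overlaps J4 either.
J3 starts exactly when J5 ends (back-to-back, no overlap), so nothing later overlaps J5 either.
J6 starts after J3 ends, so nothing later overlaps J3 either.
J7 starts after J6 ends.
Every pair is clear; the schedule has no overlaps.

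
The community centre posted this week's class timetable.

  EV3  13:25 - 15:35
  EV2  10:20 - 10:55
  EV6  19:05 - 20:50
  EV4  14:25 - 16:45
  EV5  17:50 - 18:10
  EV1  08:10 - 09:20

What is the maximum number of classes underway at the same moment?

2

Sweep the timeline, counting +1 at each start and −1 at each end (ends before starts at a tie):
08:10 start EV1 → 1
09:20 end EV1 → 0
10:20 start EV2 → 1
10:55 end EV2 → 0
13:25 start EV3 → 1
14:25 start EV4 → 2
15:35 end EV3 → 1
16:45 end EV4 → 0
17:50 start EV5 → 1
18:10 end EV5 → 0
19:05 start EV6 → 1
20:50 end EV6 → 0
Peak is 2, at 14:25 (EV3, EV4).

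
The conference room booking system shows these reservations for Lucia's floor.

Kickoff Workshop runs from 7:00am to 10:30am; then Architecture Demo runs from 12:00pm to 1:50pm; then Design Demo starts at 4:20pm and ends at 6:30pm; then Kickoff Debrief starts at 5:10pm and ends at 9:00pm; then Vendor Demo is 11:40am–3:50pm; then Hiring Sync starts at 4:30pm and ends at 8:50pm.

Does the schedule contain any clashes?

Yes

Sorted by start: Kickoff Workshop, Vendor Demo, Architecture Demo, Design Demo, Hiring Sync, Kickoff Debrief.
Vendor Demo starts after Kickoff Workshop ends, so Kickoff Workshop has no further overlaps.
Architecture Demo starts before Vendor Demo ends → Vendor Demo and Architecture Demo overlap.
That's a conflict, so the schedule is not conflict-free.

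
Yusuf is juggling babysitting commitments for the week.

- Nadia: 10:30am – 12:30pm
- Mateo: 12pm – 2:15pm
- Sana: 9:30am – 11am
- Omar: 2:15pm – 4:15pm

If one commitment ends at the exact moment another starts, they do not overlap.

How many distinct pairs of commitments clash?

Two intervals overlap when each starts before the other ends.
Sorted by start: Sana, Nadia, Mateo, Omar.
Nadia starts before Sana ends → Sana and Nadia overlap.
Mateo starts after Sana ends, so Sana has no further overlaps.
Mateo starts before Nadia ends → Nadia and Mateo overlap.
Omar starts after Nadia ends.
Omar starts exactly when Mateo ends (back-to-back, no overlap).
Overlapping pairs: Mateo & Nadia, Nadia & Sana — 2 in total.

2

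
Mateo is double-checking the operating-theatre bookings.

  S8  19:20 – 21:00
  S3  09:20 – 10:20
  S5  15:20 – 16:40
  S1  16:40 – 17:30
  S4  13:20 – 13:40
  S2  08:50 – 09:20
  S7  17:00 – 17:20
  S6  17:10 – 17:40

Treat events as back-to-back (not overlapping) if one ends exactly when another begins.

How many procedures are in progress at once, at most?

3

Sweep the timeline, counting +1 at each start and −1 at each end (ends before starts at a tie):
08:50 start S2 → 1
09:20 end S2 → 0
09:20 start S3 → 1
10:20 end S3 → 0
13:20 start S4 → 1
13:40 end S4 → 0
15:20 start S5 → 1
16:40 end S5 → 0
16:40 start S1 → 1
17:00 start S7 → 2
17:10 start S6 → 3
17:20 end S7 → 2
17:30 end S1 → 1
17:40 end S6 → 0
19:20 start S8 → 1
21:00 end S8 → 0
Peak is 3, at 17:10 (S1, S6, S7).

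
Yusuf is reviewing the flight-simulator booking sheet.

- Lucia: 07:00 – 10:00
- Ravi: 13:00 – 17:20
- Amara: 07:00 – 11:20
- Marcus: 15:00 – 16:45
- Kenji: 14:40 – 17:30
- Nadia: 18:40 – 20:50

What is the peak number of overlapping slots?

3

Sweep the timeline, counting +1 at each start and −1 at each end (ends before starts at a tie):
07:00 start Amara → 1
07:00 start Lucia → 2
10:00 end Lucia → 1
11:20 end Amara → 0
13:00 start Ravi → 1
14:40 start Kenji → 2
15:00 start Marcus → 3
16:45 end Marcus → 2
17:20 end Ravi → 1
17:30 end Kenji → 0
18:40 start Nadia → 1
20:50 end Nadia → 0
Peak is 3, at 15:00 (Kenji, Marcus, Ravi).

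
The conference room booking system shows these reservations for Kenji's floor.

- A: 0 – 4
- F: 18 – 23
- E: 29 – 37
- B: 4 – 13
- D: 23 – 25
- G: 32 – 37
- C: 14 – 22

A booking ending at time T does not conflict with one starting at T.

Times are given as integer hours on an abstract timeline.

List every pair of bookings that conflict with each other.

Sorted by start: A, B, C, F, D, E, G.
B starts exactly when A ends (back-to-back, no overlap); A is clear from here.
C starts after B ends; B is clear from here.
F starts before C ends → C and F overlap.
D starts after C ends; C is clear from here.
D starts exactly when F ends (back-to-back, no overlap); F is clear from here.
E starts after D ends; D is clear from here.
G starts before E ends → E and G overlap.

C & F, E & G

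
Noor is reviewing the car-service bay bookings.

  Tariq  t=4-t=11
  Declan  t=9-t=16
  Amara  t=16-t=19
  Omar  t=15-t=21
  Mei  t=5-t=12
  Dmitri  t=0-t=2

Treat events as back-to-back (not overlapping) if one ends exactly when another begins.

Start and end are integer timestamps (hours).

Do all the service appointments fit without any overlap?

No

Sorted by start: Dmitri, Tariq, Mei, Declan, Omar, Amara.
Tariq starts after Dmitri ends — done with Dmitri.
Mei starts before Tariq ends → Tariq and Mei overlap.
That's a conflict, so the schedule is not conflict-free.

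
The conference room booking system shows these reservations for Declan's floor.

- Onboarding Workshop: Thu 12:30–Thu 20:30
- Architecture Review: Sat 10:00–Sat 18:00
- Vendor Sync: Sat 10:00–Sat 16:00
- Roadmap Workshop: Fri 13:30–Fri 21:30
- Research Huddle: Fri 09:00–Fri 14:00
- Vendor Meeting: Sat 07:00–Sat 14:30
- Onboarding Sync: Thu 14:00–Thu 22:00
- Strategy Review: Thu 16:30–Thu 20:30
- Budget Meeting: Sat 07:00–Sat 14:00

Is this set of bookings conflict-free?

Sorted by start: Onboarding Workshop, Onboarding Sync, Strategy Review, Research Huddle, Roadmap Workshop, Budget Meeting, Vendor Meeting, Vendor Sync, Architecture Review.
Onboarding Sync starts before Onboarding Workshop ends → Onboarding Workshop and Onboarding Sync overlap.
That's a conflict, so the schedule is not conflict-free.

No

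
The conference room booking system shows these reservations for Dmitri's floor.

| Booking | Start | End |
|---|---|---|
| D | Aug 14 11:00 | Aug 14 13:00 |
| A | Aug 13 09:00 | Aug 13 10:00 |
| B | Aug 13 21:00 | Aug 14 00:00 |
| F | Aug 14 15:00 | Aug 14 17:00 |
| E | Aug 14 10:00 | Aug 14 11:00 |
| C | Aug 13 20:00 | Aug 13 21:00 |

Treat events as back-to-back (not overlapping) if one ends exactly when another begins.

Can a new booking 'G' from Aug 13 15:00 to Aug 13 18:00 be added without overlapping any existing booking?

Yes — the slot is free

A: ends Aug 13 10:00 at or before G starts Aug 13 15:00 → clear.
C: starts Aug 13 20:00 at or after G ends Aug 13 18:00 → clear.
B: starts Aug 13 21:00 at or after G ends Aug 13 18:00 → clear.
E: starts Aug 14 10:00 at or after G ends Aug 13 18:00 → clear.
D: starts Aug 14 11:00 at or after G ends Aug 13 18:00 → clear.
F: starts Aug 14 15:00 at or after G ends Aug 13 18:00 → clear.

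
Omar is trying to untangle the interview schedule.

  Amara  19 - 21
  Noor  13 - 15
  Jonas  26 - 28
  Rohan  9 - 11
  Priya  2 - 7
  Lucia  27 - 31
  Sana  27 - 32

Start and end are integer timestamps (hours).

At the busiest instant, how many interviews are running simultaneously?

3

Sort all start/end points and keep a running count:
2 start Priya → 1
7 end Priya → 0
9 start Rohan → 1
11 end Rohan → 0
13 start Noor → 1
15 end Noor → 0
19 start Amara → 1
21 end Amara → 0
26 start Jonas → 1
27 start Lucia → 2
27 start Sana → 3
28 end Jonas → 2
31 end Lucia → 1
32 end Sana → 0
Peak is 3, at 27 (Jonas, Lucia, Sana).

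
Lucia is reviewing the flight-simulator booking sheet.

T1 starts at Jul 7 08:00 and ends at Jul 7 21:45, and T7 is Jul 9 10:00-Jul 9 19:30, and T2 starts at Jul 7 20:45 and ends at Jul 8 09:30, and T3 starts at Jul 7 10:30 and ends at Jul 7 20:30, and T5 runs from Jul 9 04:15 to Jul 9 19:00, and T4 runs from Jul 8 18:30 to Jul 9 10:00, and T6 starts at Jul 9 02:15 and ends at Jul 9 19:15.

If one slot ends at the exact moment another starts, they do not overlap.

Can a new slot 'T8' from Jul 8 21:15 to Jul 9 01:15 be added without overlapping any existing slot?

T1: ends Jul 7 21:45 at or before T8 starts Jul 8 21:15 → clear.
T3: ends Jul 7 20:30 at or before T8 starts Jul 8 21:15 → clear.
T2: ends Jul 8 09:30 at or before T8 starts Jul 8 21:15 → clear.
T4: starts Jul 8 18:30 before T8 ends Jul 9 01:15, and ends Jul 9 10:00 after T8 starts Jul 8 21:15 → overlap.
T6: starts Jul 9 02:15 at or after T8 ends Jul 9 01:15 → clear.
T5: starts Jul 9 04:15 at or after T8 ends Jul 9 01:15 → clear.
T7: starts Jul 9 10:00 at or after T8 ends Jul 9 01:15 → clear.
T8 overlaps T4.

No — it overlaps T4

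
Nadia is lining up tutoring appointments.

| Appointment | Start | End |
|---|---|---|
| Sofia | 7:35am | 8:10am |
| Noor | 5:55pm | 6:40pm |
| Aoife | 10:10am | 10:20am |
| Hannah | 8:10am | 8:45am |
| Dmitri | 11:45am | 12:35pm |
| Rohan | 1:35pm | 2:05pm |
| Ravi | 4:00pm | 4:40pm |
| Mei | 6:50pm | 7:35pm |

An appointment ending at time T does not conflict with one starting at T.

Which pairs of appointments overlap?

Two intervals overlap when each starts before the other ends.
Sorted by start: Sofia, Hannah, Aoife, Dmitri, Rohan, Ravi, Noor, Mei.
Hannah starts exactly when Sofia ends (back-to-back, no overlap), so Sofia has no further overlaps.
Aoife starts after Hannah ends, so Hannah has no further overlaps.
Dmitri starts after Aoife ends, so Aoife has no further overlaps.
Rohan starts after Dmitri ends, so Dmitri has no further overlaps.
Ravi starts after Rohan ends, so Rohan has no further overlaps.
Noor starts after Ravi ends, so Ravi has no further overlaps.
Mei starts after Noor ends.

none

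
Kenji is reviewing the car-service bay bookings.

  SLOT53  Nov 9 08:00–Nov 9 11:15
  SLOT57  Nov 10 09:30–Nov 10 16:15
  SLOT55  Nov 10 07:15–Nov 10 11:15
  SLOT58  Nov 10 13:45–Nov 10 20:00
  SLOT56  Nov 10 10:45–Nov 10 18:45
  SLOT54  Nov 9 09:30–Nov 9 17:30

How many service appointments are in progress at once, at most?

3

Sweep the timeline, counting +1 at each start and −1 at each end (ends before starts at a tie):
Nov 9 08:00 start SLOT53 → 1
Nov 9 09:30 start SLOT54 → 2
Nov 9 11:15 end SLOT53 → 1
Nov 9 17:30 end SLOT54 → 0
Nov 10 07:15 start SLOT55 → 1
Nov 10 09:30 start SLOT57 → 2
Nov 10 10:45 start SLOT56 → 3
Nov 10 11:15 end SLOT55 → 2
Nov 10 13:45 start SLOT58 → 3
Nov 10 16:15 end SLOT57 → 2
Nov 10 18:45 end SLOT56 → 1
Nov 10 20:00 end SLOT58 → 0
Peak is 3, at Nov 10 10:45 (SLOT55, SLOT56, SLOT57).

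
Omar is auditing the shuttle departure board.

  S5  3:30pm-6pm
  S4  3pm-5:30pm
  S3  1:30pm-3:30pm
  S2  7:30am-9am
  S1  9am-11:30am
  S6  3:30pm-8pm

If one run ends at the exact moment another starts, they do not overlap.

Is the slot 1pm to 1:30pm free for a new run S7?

S2: ends 9am at or before S7 starts 1pm → clear.
S1: ends 11:30am at or before S7 starts 1pm → clear.
S3: starts 1:30pm at or after S7 ends 1:30pm → clear.
S4: starts 3pm at or after S7 ends 1:30pm → clear.
S5: starts 3:30pm at or after S7 ends 1:30pm → clear.
S6: starts 3:30pm at or after S7 ends 1:30pm → clear.

Yes — the slot is free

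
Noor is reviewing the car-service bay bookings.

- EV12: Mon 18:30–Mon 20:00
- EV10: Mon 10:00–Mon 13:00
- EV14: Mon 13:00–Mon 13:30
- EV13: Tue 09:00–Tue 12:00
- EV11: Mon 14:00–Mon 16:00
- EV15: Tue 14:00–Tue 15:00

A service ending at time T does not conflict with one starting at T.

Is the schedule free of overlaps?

Yes

Check each pair: they overlap iff neither finishes before the other starts.
Sorted by start: EV10, EV14, EV11, EV12, EV13, EV15.
EV14 starts exactly when EV10 ends (back-to-back, no overlap), so EV10 has no further overlaps.
EV11 starts after EV14 ends, so EV14 has no further overlaps.
EV12 starts after EV11 ends, so EV11 has no further overlaps.
EV13 starts after EV12 ends, so EV12 has no further overlaps.
EV15 starts after EV13 ends.
Every pair is clear; the schedule has no overlaps.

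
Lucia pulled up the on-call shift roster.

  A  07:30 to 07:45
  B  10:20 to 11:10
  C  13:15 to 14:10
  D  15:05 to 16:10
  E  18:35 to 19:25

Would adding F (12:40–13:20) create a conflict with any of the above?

A: ends 07:45 at or before F starts 12:40 → clear.
B: ends 11:10 at or before F starts 12:40 → clear.
C: starts 13:15 before F ends 13:20, and ends 14:10 after F starts 12:40 → overlap.
D: starts 15:05 at or after F ends 13:20 → clear.
E: starts 18:35 at or after F ends 13:20 → clear.
F overlaps C.

Yes — it overlaps C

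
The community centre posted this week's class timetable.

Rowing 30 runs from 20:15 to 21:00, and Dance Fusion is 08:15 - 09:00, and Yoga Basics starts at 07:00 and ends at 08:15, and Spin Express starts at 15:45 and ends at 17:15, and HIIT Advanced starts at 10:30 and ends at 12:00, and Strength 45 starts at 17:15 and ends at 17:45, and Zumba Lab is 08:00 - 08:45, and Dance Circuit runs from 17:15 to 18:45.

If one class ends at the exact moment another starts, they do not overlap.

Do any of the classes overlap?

Sorted by start: Yoga Basics, Zumba Lab, Dance Fusion, HIIT Advanced, Spin Express, Dance Circuit, Strength 45, Rowing 30.
Zumba Lab starts before Yoga Basics ends → Yoga Basics and Zumba Lab overlap.
That's a conflict, so the schedule is not conflict-free.

Yes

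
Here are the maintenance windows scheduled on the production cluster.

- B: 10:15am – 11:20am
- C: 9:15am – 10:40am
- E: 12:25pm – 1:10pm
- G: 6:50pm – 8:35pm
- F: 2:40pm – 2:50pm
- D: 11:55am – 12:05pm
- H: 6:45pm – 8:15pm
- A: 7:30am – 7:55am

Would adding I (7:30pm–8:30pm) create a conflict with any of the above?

Yes — it overlaps G, H

A: ends 7:55am at or before I starts 7:30pm → clear.
C: ends 10:40am at or before I starts 7:30pm → clear.
B: ends 11:20am at or before I starts 7:30pm → clear.
D: ends 12:05pm at or before I starts 7:30pm → clear.
E: ends 1:10pm at or before I starts 7:30pm → clear.
F: ends 2:50pm at or before I starts 7:30pm → clear.
H: starts 6:45pm before I ends 8:30pm, and ends 8:15pm after I starts 7:30pm → overlap.
G: starts 6:50pm before I ends 8:30pm, and ends 8:35pm after I starts 7:30pm → overlap.
I overlaps G, H.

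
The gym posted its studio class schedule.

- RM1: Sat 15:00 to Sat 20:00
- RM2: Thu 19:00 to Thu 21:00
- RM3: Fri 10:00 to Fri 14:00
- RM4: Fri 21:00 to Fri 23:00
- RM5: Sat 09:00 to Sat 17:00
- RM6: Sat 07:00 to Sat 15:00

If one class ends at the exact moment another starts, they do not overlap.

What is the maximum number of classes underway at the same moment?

2

Sweep the timeline, counting +1 at each start and −1 at each end (ends before starts at a tie):
Thu 19:00 start RM2 → 1
Thu 21:00 end RM2 → 0
Fri 10:00 start RM3 → 1
Fri 14:00 end RM3 → 0
Fri 21:00 start RM4 → 1
Fri 23:00 end RM4 → 0
Sat 07:00 start RM6 → 1
Sat 09:00 start RM5 → 2
Sat 15:00 end RM6 → 1
Sat 15:00 start RM1 → 2
Sat 17:00 end RM5 → 1
Sat 20:00 end RM1 → 0
Peak is 2, at Sat 09:00 (RM5, RM6).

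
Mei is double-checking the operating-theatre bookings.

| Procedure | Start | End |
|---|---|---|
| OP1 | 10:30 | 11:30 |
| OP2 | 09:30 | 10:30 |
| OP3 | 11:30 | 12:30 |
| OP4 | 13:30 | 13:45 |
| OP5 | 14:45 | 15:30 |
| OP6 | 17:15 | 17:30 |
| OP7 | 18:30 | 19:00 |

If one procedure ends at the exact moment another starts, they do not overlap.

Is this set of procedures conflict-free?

Yes

Sorted by start: OP2, OP1, OP3, OP4, OP5, OP6, OP7.
OP1 starts exactly when OP2 ends (back-to-back, no overlap), so nothing later overlaps OP2 either.
OP3 starts exactly when OP1 ends (back-to-back, no overlap), so nothing later overlaps OP1 either.
OP4 starts after OP3 ends, so nothing later overlaps OP3 either.
OP5 starts after OP4 ends, so nothing later overlaps OP4 either.
OP6 starts after OP5 ends, so nothing later overlaps OP5 either.
OP7 starts after OP6 ends.
Every pair is clear; the schedule has no overlaps.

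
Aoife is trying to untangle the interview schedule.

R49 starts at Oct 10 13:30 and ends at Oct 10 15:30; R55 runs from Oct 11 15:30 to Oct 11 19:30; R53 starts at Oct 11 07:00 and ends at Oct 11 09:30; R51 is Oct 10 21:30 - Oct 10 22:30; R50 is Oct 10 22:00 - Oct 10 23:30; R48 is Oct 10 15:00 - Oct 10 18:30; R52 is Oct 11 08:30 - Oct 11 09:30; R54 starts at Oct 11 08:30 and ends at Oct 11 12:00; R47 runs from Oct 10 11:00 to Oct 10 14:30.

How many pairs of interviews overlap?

Sorted by start: R47, R49, R48, R51, R50, R53, R52, R54, R55.
R49 starts before R47 ends → R47 and R49 overlap.
R48 starts after R47 ends, so nothing later overlaps R47 either.
R48 starts before R49 ends → R49 and R48 overlap.
R51 starts after R49 ends, so nothing later overlaps R49 either.
R51 starts after R48 ends, so nothing later overlaps R48 either.
R50 starts before R51 ends → R51 and R50 overlap.
R53 starts after R51 ends, so nothing later overlaps R51 either.
R53 starts after R50 ends, so nothing later overlaps R50 either.
R52 starts before R53 ends → R53 and R52 overlap.
R54 starts before R53 ends → R53 and R54 overlap.
R55 starts after R53 ends.
R54 starts before R52 ends → R52 and R54 overlap.
R55 starts after R52 ends.
R55 starts after R54 ends.
Overlapping pairs: R47 & R49, R48 & R49, R50 & R51, R52 & R53, R52 & R54, R53 & R54 — 6 in total.

6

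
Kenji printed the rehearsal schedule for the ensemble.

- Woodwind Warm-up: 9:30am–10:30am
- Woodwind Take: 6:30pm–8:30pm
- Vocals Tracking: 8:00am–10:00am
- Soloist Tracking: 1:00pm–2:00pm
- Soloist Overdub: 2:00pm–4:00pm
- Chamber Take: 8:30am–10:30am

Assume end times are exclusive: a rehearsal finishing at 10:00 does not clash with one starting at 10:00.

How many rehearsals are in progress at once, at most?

3

Walk through starts and ends in time order (an end at T is processed before a start at T):
8:00am start Vocals Tracking → 1
8:30am start Chamber Take → 2
9:30am start Woodwind Warm-up → 3
10:00am end Vocals Tracking → 2
10:30am end Chamber Take → 1
10:30am end Woodwind Warm-up → 0
1:00pm start Soloist Tracking → 1
2:00pm end Soloist Tracking → 0
2:00pm start Soloist Overdub → 1
4:00pm end Soloist Overdub → 0
6:30pm start Woodwind Take → 1
8:30pm end Woodwind Take → 0
Peak is 3, at 9:30am (Chamber Take, Vocals Tracking, Woodwind Warm-up).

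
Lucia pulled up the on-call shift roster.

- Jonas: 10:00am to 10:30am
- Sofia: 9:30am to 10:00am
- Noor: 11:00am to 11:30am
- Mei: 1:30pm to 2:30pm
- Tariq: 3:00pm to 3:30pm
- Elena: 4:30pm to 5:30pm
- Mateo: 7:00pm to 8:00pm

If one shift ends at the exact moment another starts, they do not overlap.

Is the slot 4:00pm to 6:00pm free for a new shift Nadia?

Sofia: ends 10:00am at or before Nadia starts 4:00pm → clear.
Jonas: ends 10:30am at or before Nadia starts 4:00pm → clear.
Noor: ends 11:30am at or before Nadia starts 4:00pm → clear.
Mei: ends 2:30pm at or before Nadia starts 4:00pm → clear.
Tariq: ends 3:30pm at or before Nadia starts 4:00pm → clear.
Elena: starts 4:30pm before Nadia ends 6:00pm, and ends 5:30pm after Nadia starts 4:00pm → overlap.
Mateo: starts 7:00pm at or after Nadia ends 6:00pm → clear.
Nadia overlaps Elena.

No — it overlaps Elena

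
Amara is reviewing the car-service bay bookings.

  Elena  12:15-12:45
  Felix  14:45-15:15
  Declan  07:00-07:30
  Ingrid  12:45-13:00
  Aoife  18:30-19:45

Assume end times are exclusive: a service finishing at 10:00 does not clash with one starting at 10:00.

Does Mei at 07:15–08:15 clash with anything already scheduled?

Declan: starts 07:00 before Mei ends 08:15, and ends 07:30 after Mei starts 07:15 → overlap.
Elena: starts 12:15 at or after Mei ends 08:15 → clear.
Ingrid: starts 12:45 at or after Mei ends 08:15 → clear.
Felix: starts 14:45 at or after Mei ends 08:15 → clear.
Aoife: starts 18:30 at or after Mei ends 08:15 → clear.
Mei overlaps Declan.

Yes — it overlaps Declan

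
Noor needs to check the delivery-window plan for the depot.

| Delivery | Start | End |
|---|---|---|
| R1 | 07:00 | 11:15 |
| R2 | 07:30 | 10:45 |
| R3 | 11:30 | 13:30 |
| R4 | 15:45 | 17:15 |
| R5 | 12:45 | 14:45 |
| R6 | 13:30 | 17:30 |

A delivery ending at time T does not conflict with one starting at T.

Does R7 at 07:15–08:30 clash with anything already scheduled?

Yes — it overlaps R1, R2

R1: starts 07:00 before R7 ends 08:30, and ends 11:15 after R7 starts 07:15 → overlap.
R2: starts 07:30 before R7 ends 08:30, and ends 10:45 after R7 starts 07:15 → overlap.
R3: starts 11:30 at or after R7 ends 08:30 → clear.
R5: starts 12:45 at or after R7 ends 08:30 → clear.
R6: starts 13:30 at or after R7 ends 08:30 → clear.
R4: starts 15:45 at or after R7 ends 08:30 → clear.
R7 overlaps R1, R2.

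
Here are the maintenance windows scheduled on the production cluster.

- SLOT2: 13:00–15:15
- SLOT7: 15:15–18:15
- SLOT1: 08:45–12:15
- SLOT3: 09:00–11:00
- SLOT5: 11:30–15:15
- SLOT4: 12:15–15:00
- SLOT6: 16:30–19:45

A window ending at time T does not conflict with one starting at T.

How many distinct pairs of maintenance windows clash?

6

Sorted by start: SLOT1, SLOT3, SLOT5, SLOT4, SLOT2, SLOT7, SLOT6.
SLOT3 starts before SLOT1 ends → SLOT1 and SLOT3 overlap.
SLOT5 starts before SLOT1 ends → SLOT1 and SLOT5 overlap.
SLOT4 starts exactly when SLOT1 ends (back-to-back, no overlap) — done with SLOT1.
SLOT5 starts after SLOT3 ends — done with SLOT3.
SLOT4 starts before SLOT5 ends → SLOT5 and SLOT4 overlap.
SLOT2 starts before SLOT5 ends → SLOT5 and SLOT2 overlap.
SLOT7 starts exactly when SLOT5 ends (back-to-back, no overlap) — done with SLOT5.
SLOT2 starts before SLOT4 ends → SLOT4 and SLOT2 overlap.
SLOT7 starts after SLOT4 ends — done with SLOT4.
SLOT7 starts exactly when SLOT2 ends (back-to-back, no overlap) — done with SLOT2.
SLOT6 starts before SLOT7 ends → SLOT7 and SLOT6 overlap.
Overlapping pairs: SLOT1 & SLOT3, SLOT1 & SLOT5, SLOT2 & SLOT4, SLOT2 & SLOT5, SLOT4 & SLOT5, SLOT6 & SLOT7 — 6 in total.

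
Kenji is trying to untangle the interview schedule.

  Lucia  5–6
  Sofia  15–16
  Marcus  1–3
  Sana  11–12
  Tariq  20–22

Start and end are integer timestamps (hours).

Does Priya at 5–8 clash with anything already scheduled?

Marcus: ends 3 at or before Priya starts 5 → clear.
Lucia: starts 5 before Priya ends 8, and ends 6 after Priya starts 5 → overlap.
Sana: starts 11 at or after Priya ends 8 → clear.
Sofia: starts 15 at or after Priya ends 8 → clear.
Tariq: starts 20 at or after Priya ends 8 → clear.
Priya overlaps Lucia.

Yes — it overlaps Lucia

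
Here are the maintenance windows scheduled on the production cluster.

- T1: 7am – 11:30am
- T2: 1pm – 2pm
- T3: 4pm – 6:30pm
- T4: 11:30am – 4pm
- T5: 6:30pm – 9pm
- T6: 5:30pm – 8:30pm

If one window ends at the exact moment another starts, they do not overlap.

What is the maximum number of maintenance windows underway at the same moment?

2

Sweep the timeline, counting +1 at each start and −1 at each end (ends before starts at a tie):
7am start T1 → 1
11:30am end T1 → 0
11:30am start T4 → 1
1pm start T2 → 2
2pm end T2 → 1
4pm end T4 → 0
4pm start T3 → 1
5:30pm start T6 → 2
6:30pm end T3 → 1
6:30pm start T5 → 2
8:30pm end T6 → 1
9pm end T5 → 0
Peak is 2, at 1pm (T2, T4).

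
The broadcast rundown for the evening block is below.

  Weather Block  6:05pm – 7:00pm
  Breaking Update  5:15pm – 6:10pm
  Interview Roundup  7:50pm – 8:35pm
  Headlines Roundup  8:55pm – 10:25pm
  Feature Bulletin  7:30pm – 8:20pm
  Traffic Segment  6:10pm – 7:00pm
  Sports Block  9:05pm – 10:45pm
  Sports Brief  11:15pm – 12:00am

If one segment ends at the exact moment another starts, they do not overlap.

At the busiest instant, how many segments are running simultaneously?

Sort all start/end points and keep a running count:
5:15pm start Breaking Update → 1
6:05pm start Weather Block → 2
6:10pm end Breaking Update → 1
6:10pm start Traffic Segment → 2
7:00pm end Traffic Segment → 1
7:00pm end Weather Block → 0
7:30pm start Feature Bulletin → 1
7:50pm start Interview Roundup → 2
8:20pm end Feature Bulletin → 1
8:35pm end Interview Roundup → 0
8:55pm start Headlines Roundup → 1
9:05pm start Sports Block → 2
10:25pm end Headlines Roundup → 1
10:45pm end Sports Block → 0
11:15pm start Sports Brief → 1
12:00am end Sports Brief → 0
Peak is 2, at 6:05pm (Breaking Update, Weather Block).

2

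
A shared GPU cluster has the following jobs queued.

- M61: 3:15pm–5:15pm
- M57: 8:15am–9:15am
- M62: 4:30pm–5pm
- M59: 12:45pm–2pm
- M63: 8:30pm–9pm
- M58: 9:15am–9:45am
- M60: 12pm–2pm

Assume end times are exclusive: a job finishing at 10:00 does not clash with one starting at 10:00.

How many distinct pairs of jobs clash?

2

Sorted by start: M57, M58, M60, M59, M61, M62, M63.
M58 starts exactly when M57 ends (back-to-back, no overlap) — done with M57.
M60 starts after M58 ends — done with M58.
M59 starts before M60 ends → M60 and M59 overlap.
M61 starts after M60 ends — done with M60.
M61 starts after M59 ends — done with M59.
M62 starts before M61 ends → M61 and M62 overlap.
M63 starts after M61 ends.
M63 starts after M62 ends.
Overlapping pairs: M59 & M60, M61 & M62 — 2 in total.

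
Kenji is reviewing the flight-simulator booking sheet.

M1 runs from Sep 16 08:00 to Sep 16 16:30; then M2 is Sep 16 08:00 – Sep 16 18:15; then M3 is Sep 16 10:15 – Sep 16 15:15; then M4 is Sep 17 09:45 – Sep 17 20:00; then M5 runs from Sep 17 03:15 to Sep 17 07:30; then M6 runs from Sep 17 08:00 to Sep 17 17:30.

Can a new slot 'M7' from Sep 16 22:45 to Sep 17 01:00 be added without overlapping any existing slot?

M1: ends Sep 16 16:30 at or before M7 starts Sep 16 22:45 → clear.
M2: ends Sep 16 18:15 at or before M7 starts Sep 16 22:45 → clear.
M3: ends Sep 16 15:15 at or before M7 starts Sep 16 22:45 → clear.
M5: starts Sep 17 03:15 at or after M7 ends Sep 17 01:00 → clear.
M6: starts Sep 17 08:00 at or after M7 ends Sep 17 01:00 → clear.
M4: starts Sep 17 09:45 at or after M7 ends Sep 17 01:00 → clear.

Yes — the slot is free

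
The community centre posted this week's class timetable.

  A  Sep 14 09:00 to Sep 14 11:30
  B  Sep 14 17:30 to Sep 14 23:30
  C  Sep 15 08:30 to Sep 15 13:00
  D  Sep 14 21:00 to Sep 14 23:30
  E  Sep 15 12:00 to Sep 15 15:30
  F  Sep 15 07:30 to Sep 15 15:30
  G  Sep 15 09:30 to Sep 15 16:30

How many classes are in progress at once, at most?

Sweep the timeline, counting +1 at each start and −1 at each end (ends before starts at a tie):
Sep 14 09:00 start A → 1
Sep 14 11:30 end A → 0
Sep 14 17:30 start B → 1
Sep 14 21:00 start D → 2
Sep 14 23:30 end B → 1
Sep 14 23:30 end D → 0
Sep 15 07:30 start F → 1
Sep 15 08:30 start C → 2
Sep 15 09:30 start G → 3
Sep 15 12:00 start E → 4
Sep 15 13:00 end C → 3
Sep 15 15:30 end E → 2
Sep 15 15:30 end F → 1
Sep 15 16:30 end G → 0
Peak is 4, at Sep 15 12:00 (C, E, F, G).

4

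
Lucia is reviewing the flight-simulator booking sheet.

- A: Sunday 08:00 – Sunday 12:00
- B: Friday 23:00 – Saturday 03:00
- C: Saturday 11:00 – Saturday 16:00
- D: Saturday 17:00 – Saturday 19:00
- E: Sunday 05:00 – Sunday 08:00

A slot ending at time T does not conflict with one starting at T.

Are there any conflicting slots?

No

Sorted by start: B, C, D, E, A.
C starts after B ends, so B has no further overlaps.
D starts after C ends, so C has no further overlaps.
E starts after D ends, so D has no further overlaps.
A starts exactly when E ends (back-to-back, no overlap).
Every pair is clear; the schedule has no overlaps.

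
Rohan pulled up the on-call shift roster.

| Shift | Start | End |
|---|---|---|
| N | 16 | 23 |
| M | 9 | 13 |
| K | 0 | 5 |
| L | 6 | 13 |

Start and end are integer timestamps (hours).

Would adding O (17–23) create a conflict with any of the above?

K: ends 5 at or before O starts 17 → clear.
L: ends 13 at or before O starts 17 → clear.
M: ends 13 at or before O starts 17 → clear.
N: starts 16 before O ends 23, and ends 23 after O starts 17 → overlap.
O overlaps N.

Yes — it overlaps N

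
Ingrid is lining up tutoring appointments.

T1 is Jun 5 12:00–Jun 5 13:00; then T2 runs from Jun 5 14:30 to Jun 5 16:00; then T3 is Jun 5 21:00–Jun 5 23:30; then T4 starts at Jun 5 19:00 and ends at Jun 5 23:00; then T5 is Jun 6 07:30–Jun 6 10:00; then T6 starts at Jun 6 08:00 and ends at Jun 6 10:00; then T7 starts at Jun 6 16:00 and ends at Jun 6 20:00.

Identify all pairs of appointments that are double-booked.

T3 & T4, T5 & T6

Sorted by start: T1, T2, T4, T3, T5, T6, T7.
T2 starts after T1 ends — done with T1.
T4 starts after T2 ends — done with T2.
T3 starts before T4 ends → T4 and T3 overlap.
T5 starts after T4 ends — done with T4.
T5 starts after T3 ends — done with T3.
T6 starts before T5 ends → T5 and T6 overlap.
T7 starts after T5 ends.
T7 starts after T6 ends.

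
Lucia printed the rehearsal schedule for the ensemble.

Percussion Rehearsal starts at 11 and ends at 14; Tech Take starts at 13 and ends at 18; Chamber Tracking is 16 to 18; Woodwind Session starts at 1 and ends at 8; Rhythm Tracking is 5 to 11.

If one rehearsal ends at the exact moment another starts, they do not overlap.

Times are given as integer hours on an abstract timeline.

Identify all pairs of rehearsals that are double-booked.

Sorted by start: Woodwind Session, Rhythm Tracking, Percussion Rehearsal, Tech Take, Chamber Tracking.
Rhythm Tracking starts before Woodwind Session ends → Woodwind Session and Rhythm Tracking overlap.
Percussion Rehearsal starts after Woodwind Session ends; Woodwind Session is clear from here.
Percussion Rehearsal starts exactly when Rhythm Tracking ends (back-to-back, no overlap); Rhythm Tracking is clear from here.
Tech Take starts before Percussion Rehearsal ends → Percussion Rehearsal and Tech Take overlap.
Chamber Tracking starts after Percussion Rehearsal ends.
Chamber Tracking starts before Tech Take ends → Tech Take and Chamber Tracking overlap.

Chamber Tracking & Tech Take, Percussion Rehearsal & Tech Take, Rhythm Tracking & Woodwind Session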